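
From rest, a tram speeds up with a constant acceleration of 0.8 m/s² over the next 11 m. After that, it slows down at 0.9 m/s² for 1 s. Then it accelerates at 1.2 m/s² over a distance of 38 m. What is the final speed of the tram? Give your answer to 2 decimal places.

10.10 m/s

Phase 1 (accelerating): v₀ = 0 m/s, a = 0.8 m/s².
v² = v₀² + 2aΔx = 0² + 2·0.8·11 = 17.6 → v = 4.20 m/s
t = (v − v₀)/a = (4.20 − 0)/0.8 = 5.24 s

Phase 2 (decelerating): v₀ = 4.20 m/s, a = -0.9 m/s².
v = v₀ + at = 4.20 + (-0.9)(1) = 3.30 m/s
Δx = v₀t + ½at² = 4.20·1 + 0.5·-0.9·1² = 3.75 m

Phase 3 (accelerating): v₀ = 3.30 m/s, a = 1.2 m/s².
v² = v₀² + 2aΔx = 3.30² + 2·1.2·38 = 102 → v = 10.1 m/s
t = (v − v₀)/a = (10.1 − 3.30)/1.2 = 5.67 s
Final speed = 10.1 m/s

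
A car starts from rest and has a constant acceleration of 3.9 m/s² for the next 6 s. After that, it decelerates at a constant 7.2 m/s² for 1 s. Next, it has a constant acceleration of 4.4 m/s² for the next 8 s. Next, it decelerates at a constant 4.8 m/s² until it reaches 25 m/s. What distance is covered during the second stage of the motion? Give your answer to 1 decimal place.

Phase 1 (accelerating): v₀ = 0 m/s, a = 3.9 m/s².
v = v₀ + at = 0 + (3.9)(6) = 23.4 m/s
Δx = v₀t + ½at² = 0·6 + 0.5·3.9·6² = 70.2 m

Phase 2 (decelerating): v₀ = 23.4 m/s, a = -7.2 m/s².
v = v₀ + at = 23.4 + (-7.2)(1) = 16.2 m/s
Δx = v₀t + ½at² = 23.4·1 + 0.5·-7.2·1² = 19.8 m
Distance in phase 2 = 19.8 m

19.8 m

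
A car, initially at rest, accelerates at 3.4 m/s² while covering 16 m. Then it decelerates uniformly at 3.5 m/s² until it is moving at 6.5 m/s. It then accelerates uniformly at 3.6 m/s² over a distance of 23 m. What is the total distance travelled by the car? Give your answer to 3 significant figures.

Phase 1 (accelerating): v₀ = 0 m/s, a = 3.4 m/s².
v² = v₀² + 2aΔx = 0² + 2·3.4·16 = 109 → v = 10.4 m/s
t = (v − v₀)/a = (10.4 − 0)/3.4 = 3.07 s

Phase 2 (decelerating): v₀ = 10.4 m/s, a = -3.5 m/s².
v = v₀ + at → t = (6.5 − 10.4) / -3.5 = 1.12 s
v² = v₀² + 2aΔx → Δx = (6.5² − 10.4²)/(2·-3.5) = 9.51 m

Phase 3 (accelerating): v₀ = 6.50 m/s, a = 3.6 m/s².
v² = v₀² + 2aΔx = 6.50² + 2·3.6·23 = 208 → v = 14.4 m/s
t = (v − v₀)/a = (14.4 − 6.50)/3.6 = 2.20 s
Total distance = 16.0 + 9.51 + 23.0 = 48.5 m

48.5 m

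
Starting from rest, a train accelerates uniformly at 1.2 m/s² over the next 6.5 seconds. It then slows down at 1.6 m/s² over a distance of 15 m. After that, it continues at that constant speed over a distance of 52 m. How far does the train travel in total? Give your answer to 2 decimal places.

92.35 m

Phase 1 (accelerating): v₀ = 0 m/s, a = 1.2 m/s².
v = v₀ + at = 0 + (1.2)(6.5) = 7.80 m/s
Δx = v₀t + ½at² = 0·6.5 + 0.5·1.2·6.5² = 25.3 m

Phase 2 (decelerating): v₀ = 7.80 m/s, a = -1.6 m/s².
v² = v₀² + 2aΔx = 7.80² + 2·-1.6·15 = 12.8 → v = 3.58 m/s
t = (v − v₀)/a = (3.58 − 7.80)/-1.6 = 2.64 s

Phase 3 (constant speed): v₀ = 3.58 m/s, a = 0 m/s².
Constant speed: t = d/v = 52/3.58 = 14.5 s
Total distance = 25.3 + 15.0 + 52.0 = 92.3 m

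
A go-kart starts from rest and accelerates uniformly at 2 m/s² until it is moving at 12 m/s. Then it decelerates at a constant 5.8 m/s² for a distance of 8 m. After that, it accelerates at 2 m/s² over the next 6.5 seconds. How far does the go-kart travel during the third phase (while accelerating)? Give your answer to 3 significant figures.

Phase 1 (accelerating): v₀ = 0 m/s, a = 2 m/s².
v = v₀ + at → t = (12 − 0) / 2 = 6.00 s
v² = v₀² + 2aΔx → Δx = (12² − 0²)/(2·2) = 36.0 m

Phase 2 (decelerating): v₀ = 12.0 m/s, a = -5.8 m/s².
v² = v₀² + 2aΔx = 12.0² + 2·-5.8·8 = 51.2 → v = 7.16 m/s
t = (v − v₀)/a = (7.16 − 12.0)/-5.8 = 0.835 s

Phase 3 (accelerating): v₀ = 7.16 m/s, a = 2 m/s².
v = v₀ + at = 7.16 + (2)(6.5) = 20.2 m/s
Δx = v₀t + ½at² = 7.16·6.5 + 0.5·2·6.5² = 88.8 m
Distance in phase 3 = 88.8 m

88.8 m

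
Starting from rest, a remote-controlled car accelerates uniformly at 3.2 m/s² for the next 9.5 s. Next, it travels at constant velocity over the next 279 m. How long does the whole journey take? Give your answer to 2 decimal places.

18.68 s

Phase 1 (accelerating): v₀ = 0 m/s, a = 3.2 m/s².
v = v₀ + at = 0 + (3.2)(9.5) = 30.4 m/s
Δx = v₀t + ½at² = 0·9.5 + 0.5·3.2·9.5² = 144 m

Phase 2 (constant speed): v₀ = 30.4 m/s, a = 0 m/s².
Constant speed: t = d/v = 279/30.4 = 9.18 s
Total time = 9.50 + 9.18 = 18.7 s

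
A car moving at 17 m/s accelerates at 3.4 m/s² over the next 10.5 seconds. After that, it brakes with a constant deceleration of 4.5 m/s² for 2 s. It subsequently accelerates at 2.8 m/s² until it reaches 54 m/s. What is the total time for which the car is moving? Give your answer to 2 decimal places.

16.18 s

Phase 1 (accelerating): v₀ = 17.0 m/s, a = 3.4 m/s².
v = v₀ + at = 17.0 + (3.4)(10.5) = 52.7 m/s
Δx = v₀t + ½at² = 17.0·10.5 + 0.5·3.4·10.5² = 366 m

Phase 2 (decelerating): v₀ = 52.7 m/s, a = -4.5 m/s².
v = v₀ + at = 52.7 + (-4.5)(2) = 43.7 m/s
Δx = v₀t + ½at² = 52.7·2 + 0.5·-4.5·2² = 96.4 m

Phase 3 (accelerating): v₀ = 43.7 m/s, a = 2.8 m/s².
v = v₀ + at → t = (54 − 43.7) / 2.8 = 3.68 s
v² = v₀² + 2aΔx → Δx = (54² − 43.7²)/(2·2.8) = 180 m
Total time = 10.5 + 2.00 + 3.68 = 16.2 s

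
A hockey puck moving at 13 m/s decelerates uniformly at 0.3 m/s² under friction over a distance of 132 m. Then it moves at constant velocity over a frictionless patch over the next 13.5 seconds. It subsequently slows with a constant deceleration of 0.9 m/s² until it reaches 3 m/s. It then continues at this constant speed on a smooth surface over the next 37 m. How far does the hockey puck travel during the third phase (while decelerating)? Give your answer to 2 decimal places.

44.89 m

Phase 1 (decelerating): v₀ = 13.0 m/s, a = -0.3 m/s².
v² = v₀² + 2aΔx = 13.0² + 2·-0.3·132 = 89.8 → v = 9.48 m/s
t = (v − v₀)/a = (9.48 − 13.0)/-0.3 = 11.7 s

Phase 2 (constant speed): v₀ = 9.48 m/s, a = 0 m/s².
v = v₀ + at = 9.48 + (0)(13.5) = 9.48 m/s
Δx = v₀t + ½at² = 9.48·13.5 + 0.5·0·13.5² = 128 m

Phase 3 (decelerating): v₀ = 9.48 m/s, a = -0.9 m/s².
v = v₀ + at → t = (3 − 9.48) / -0.9 = 7.20 s
v² = v₀² + 2aΔx → Δx = (3² − 9.48²)/(2·-0.9) = 44.9 m
Distance in phase 3 = 44.9 m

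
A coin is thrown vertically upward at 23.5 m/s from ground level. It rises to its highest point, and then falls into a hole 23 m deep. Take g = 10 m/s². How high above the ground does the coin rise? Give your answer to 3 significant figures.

Phase 1 (rising): v₀ = 23.5 m/s, a = -10 m/s².
v = v₀ + at → t = (0 − 23.5) / -10 = 2.35 s
v² = v₀² + 2aΔx → Δx = (0² − 23.5²)/(2·-10) = 27.6 m
Maximum height = 27.6 m

27.6 m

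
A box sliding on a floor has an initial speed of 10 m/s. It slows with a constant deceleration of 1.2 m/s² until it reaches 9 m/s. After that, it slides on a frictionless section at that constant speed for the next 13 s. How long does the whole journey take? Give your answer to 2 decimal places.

13.83 s

Phase 1 (decelerating): v₀ = 10.0 m/s, a = -1.2 m/s².
v = v₀ + at → t = (9 − 10.0) / -1.2 = 0.833 s
v² = v₀² + 2aΔx → Δx = (9² − 10.0²)/(2·-1.2) = 7.92 m

Phase 2 (constant speed): v₀ = 9.00 m/s, a = 0 m/s².
v = v₀ + at = 9.00 + (0)(13) = 9.00 m/s
Δx = v₀t + ½at² = 9.00·13 + 0.5·0·13² = 117 m
Total time = 0.833 + 13.0 = 13.8 s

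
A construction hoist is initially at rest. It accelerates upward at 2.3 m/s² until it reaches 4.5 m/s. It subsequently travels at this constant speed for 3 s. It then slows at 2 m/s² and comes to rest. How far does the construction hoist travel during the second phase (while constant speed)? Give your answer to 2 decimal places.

Phase 1 (accelerating): v₀ = 0 m/s, a = 2.3 m/s².
v = v₀ + at → t = (4.5 − 0) / 2.3 = 1.96 s
v² = v₀² + 2aΔx → Δx = (4.5² − 0²)/(2·2.3) = 4.40 m

Phase 2 (constant speed): v₀ = 4.50 m/s, a = 0 m/s².
v = v₀ + at = 4.50 + (0)(3) = 4.50 m/s
Δx = v₀t + ½at² = 4.50·3 + 0.5·0·3² = 13.5 m
Distance in phase 2 = 13.5 m

13.50 m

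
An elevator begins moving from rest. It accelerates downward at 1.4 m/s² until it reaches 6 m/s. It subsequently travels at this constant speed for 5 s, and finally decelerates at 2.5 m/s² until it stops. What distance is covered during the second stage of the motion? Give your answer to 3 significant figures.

Phase 1 (accelerating): v₀ = 0 m/s, a = 1.4 m/s².
v = v₀ + at → t = (6 − 0) / 1.4 = 4.29 s
v² = v₀² + 2aΔx → Δx = (6² − 0²)/(2·1.4) = 12.9 m

Phase 2 (constant speed): v₀ = 6.00 m/s, a = 0 m/s².
v = v₀ + at = 6.00 + (0)(5) = 6.00 m/s
Δx = v₀t + ½at² = 6.00·5 + 0.5·0·5² = 30.0 m
Distance in phase 2 = 30.0 m

30.0 m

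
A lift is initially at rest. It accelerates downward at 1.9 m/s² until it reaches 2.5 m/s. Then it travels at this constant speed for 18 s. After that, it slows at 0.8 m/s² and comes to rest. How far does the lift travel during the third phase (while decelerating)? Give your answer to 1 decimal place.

Phase 1 (accelerating): v₀ = 0 m/s, a = 1.9 m/s².
v = v₀ + at → t = (2.5 − 0) / 1.9 = 1.32 s
v² = v₀² + 2aΔx → Δx = (2.5² − 0²)/(2·1.9) = 1.64 m

Phase 2 (constant speed): v₀ = 2.50 m/s, a = 0 m/s².
v = v₀ + at = 2.50 + (0)(18) = 2.50 m/s
Δx = v₀t + ½at² = 2.50·18 + 0.5·0·18² = 45.0 m

Phase 3 (decelerating): v₀ = 2.50 m/s, a = -0.8 m/s².
v = v₀ + at → t = (0 − 2.50) / -0.8 = 3.12 s
v² = v₀² + 2aΔx → Δx = (0² − 2.50²)/(2·-0.8) = 3.91 m
Distance in phase 3 = 3.91 m

3.9 m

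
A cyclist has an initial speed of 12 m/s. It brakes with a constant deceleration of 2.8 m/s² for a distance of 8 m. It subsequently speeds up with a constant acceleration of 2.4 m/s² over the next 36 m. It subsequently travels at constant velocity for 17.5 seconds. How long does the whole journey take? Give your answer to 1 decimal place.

Phase 1 (decelerating): v₀ = 12.0 m/s, a = -2.8 m/s².
v² = v₀² + 2aΔx = 12.0² + 2·-2.8·8 = 99.2 → v = 9.96 m/s
t = (v − v₀)/a = (9.96 − 12.0)/-2.8 = 0.729 s

Phase 2 (accelerating): v₀ = 9.96 m/s, a = 2.4 m/s².
v² = v₀² + 2aΔx = 9.96² + 2·2.4·36 = 272 → v = 16.5 m/s
t = (v − v₀)/a = (16.5 − 9.96)/2.4 = 2.72 s

Phase 3 (constant speed): v₀ = 16.5 m/s, a = 0 m/s².
v = v₀ + at = 16.5 + (0)(17.5) = 16.5 m/s
Δx = v₀t + ½at² = 16.5·17.5 + 0.5·0·17.5² = 289 m
Total time = 0.729 + 2.72 + 17.5 = 21.0 s

21.0 s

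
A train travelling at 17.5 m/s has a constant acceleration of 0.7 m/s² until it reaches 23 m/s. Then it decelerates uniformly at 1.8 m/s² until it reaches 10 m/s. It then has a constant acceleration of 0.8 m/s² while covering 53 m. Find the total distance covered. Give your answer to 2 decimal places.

Phase 1 (accelerating): v₀ = 17.5 m/s, a = 0.7 m/s².
v = v₀ + at → t = (23 − 17.5) / 0.7 = 7.86 s
v² = v₀² + 2aΔx → Δx = (23² − 17.5²)/(2·0.7) = 159 m

Phase 2 (decelerating): v₀ = 23.0 m/s, a = -1.8 m/s².
v = v₀ + at → t = (10 − 23.0) / -1.8 = 7.22 s
v² = v₀² + 2aΔx → Δx = (10² − 23.0²)/(2·-1.8) = 119 m

Phase 3 (accelerating): v₀ = 10.0 m/s, a = 0.8 m/s².
v² = v₀² + 2aΔx = 10.0² + 2·0.8·53 = 185 → v = 13.6 m/s
t = (v − v₀)/a = (13.6 − 10.0)/0.8 = 4.49 s
Total distance = 159 + 119 + 53.0 = 331 m

331.27 m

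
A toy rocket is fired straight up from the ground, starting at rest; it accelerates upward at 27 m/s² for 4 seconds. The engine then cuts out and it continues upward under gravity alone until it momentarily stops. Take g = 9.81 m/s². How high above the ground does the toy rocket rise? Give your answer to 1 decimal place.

Phase 1 (powered ascent): v₀ = 0 m/s, a = 27 m/s².
v = v₀ + at = 0 + (27)(4) = 108 m/s
Δx = v₀t + ½at² = 0·4 + 0.5·27·4² = 216 m

Phase 2 (coasting upward): v₀ = 108 m/s, a = -9.81 m/s².
v = v₀ + at → t = (0 − 108) / -9.81 = 11.0 s
v² = v₀² + 2aΔx → Δx = (0² − 108²)/(2·-9.81) = 594 m
Maximum height = 216 + 594 = 810 m

810.5 m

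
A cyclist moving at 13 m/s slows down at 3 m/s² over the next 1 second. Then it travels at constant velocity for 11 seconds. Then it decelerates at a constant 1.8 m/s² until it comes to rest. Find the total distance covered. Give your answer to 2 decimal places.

149.28 m

Phase 1 (decelerating): v₀ = 13.0 m/s, a = -3 m/s².
v = v₀ + at = 13.0 + (-3)(1) = 10.0 m/s
Δx = v₀t + ½at² = 13.0·1 + 0.5·-3·1² = 11.5 m

Phase 2 (constant speed): v₀ = 10.0 m/s, a = 0 m/s².
v = v₀ + at = 10.0 + (0)(11) = 10.0 m/s
Δx = v₀t + ½at² = 10.0·11 + 0.5·0·11² = 110 m

Phase 3 (decelerating): v₀ = 10.0 m/s, a = -1.8 m/s².
v = v₀ + at → t = (0 − 10.0) / -1.8 = 5.56 s
v² = v₀² + 2aΔx → Δx = (0² − 10.0²)/(2·-1.8) = 27.8 m
Total distance = 11.5 + 110 + 27.8 = 149 m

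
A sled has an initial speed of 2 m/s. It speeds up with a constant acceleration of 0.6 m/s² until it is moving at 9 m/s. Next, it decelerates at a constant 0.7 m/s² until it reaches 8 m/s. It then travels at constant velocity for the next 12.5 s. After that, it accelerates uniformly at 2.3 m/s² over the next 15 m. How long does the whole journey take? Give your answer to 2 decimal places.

Phase 1 (accelerating): v₀ = 2.00 m/s, a = 0.6 m/s².
v = v₀ + at → t = (9 − 2.00) / 0.6 = 11.7 s
v² = v₀² + 2aΔx → Δx = (9² − 2.00²)/(2·0.6) = 64.2 m

Phase 2 (decelerating): v₀ = 9.00 m/s, a = -0.7 m/s².
v = v₀ + at → t = (8 − 9.00) / -0.7 = 1.43 s
v² = v₀² + 2aΔx → Δx = (8² − 9.00²)/(2·-0.7) = 12.1 m

Phase 3 (constant speed): v₀ = 8.00 m/s, a = 0 m/s².
v = v₀ + at = 8.00 + (0)(12.5) = 8.00 m/s
Δx = v₀t + ½at² = 8.00·12.5 + 0.5·0·12.5² = 100 m

Phase 4 (accelerating): v₀ = 8.00 m/s, a = 2.3 m/s².
v² = v₀² + 2aΔx = 8.00² + 2·2.3·15 = 133 → v = 11.5 m/s
t = (v − v₀)/a = (11.5 − 8.00)/2.3 = 1.54 s
Total time = 11.7 + 1.43 + 12.5 + 1.54 = 27.1 s

27.13 s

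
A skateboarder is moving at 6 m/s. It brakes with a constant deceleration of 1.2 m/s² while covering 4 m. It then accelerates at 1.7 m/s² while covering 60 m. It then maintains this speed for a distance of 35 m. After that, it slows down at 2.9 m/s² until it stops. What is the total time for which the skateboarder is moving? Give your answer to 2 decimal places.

14.16 s

Phase 1 (decelerating): v₀ = 6.00 m/s, a = -1.2 m/s².
v² = v₀² + 2aΔx = 6.00² + 2·-1.2·4 = 26.4 → v = 5.14 m/s
t = (v − v₀)/a = (5.14 − 6.00)/-1.2 = 0.718 s

Phase 2 (accelerating): v₀ = 5.14 m/s, a = 1.7 m/s².
v² = v₀² + 2aΔx = 5.14² + 2·1.7·60 = 230 → v = 15.2 m/s
t = (v − v₀)/a = (15.2 − 5.14)/1.7 = 5.91 s

Phase 3 (constant speed): v₀ = 15.2 m/s, a = 0 m/s².
Constant speed: t = d/v = 35/15.2 = 2.31 s

Phase 4 (decelerating): v₀ = 15.2 m/s, a = -2.9 m/s².
v = v₀ + at → t = (0 − 15.2) / -2.9 = 5.23 s
v² = v₀² + 2aΔx → Δx = (0² − 15.2²)/(2·-2.9) = 39.7 m
Total time = 0.718 + 5.91 + 2.31 + 5.23 = 14.2 s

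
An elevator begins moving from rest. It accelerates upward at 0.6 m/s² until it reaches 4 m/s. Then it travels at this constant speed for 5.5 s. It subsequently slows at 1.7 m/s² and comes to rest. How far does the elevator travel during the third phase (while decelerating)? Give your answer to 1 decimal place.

4.7 m

Phase 1 (accelerating): v₀ = 0 m/s, a = 0.6 m/s².
v = v₀ + at → t = (4 − 0) / 0.6 = 6.67 s
v² = v₀² + 2aΔx → Δx = (4² − 0²)/(2·0.6) = 13.3 m

Phase 2 (constant speed): v₀ = 4.00 m/s, a = 0 m/s².
v = v₀ + at = 4.00 + (0)(5.5) = 4.00 m/s
Δx = v₀t + ½at² = 4.00·5.5 + 0.5·0·5.5² = 22.0 m

Phase 3 (decelerating): v₀ = 4.00 m/s, a = -1.7 m/s².
v = v₀ + at → t = (0 − 4.00) / -1.7 = 2.35 s
v² = v₀² + 2aΔx → Δx = (0² − 4.00²)/(2·-1.7) = 4.71 m
Distance in phase 3 = 4.71 m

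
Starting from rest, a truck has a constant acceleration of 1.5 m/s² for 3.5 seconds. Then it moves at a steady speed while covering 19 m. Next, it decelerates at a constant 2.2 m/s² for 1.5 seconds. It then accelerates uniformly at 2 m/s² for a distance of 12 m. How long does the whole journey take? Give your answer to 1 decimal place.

11.2 s

Phase 1 (accelerating): v₀ = 0 m/s, a = 1.5 m/s².
v = v₀ + at = 0 + (1.5)(3.5) = 5.25 m/s
Δx = v₀t + ½at² = 0·3.5 + 0.5·1.5·3.5² = 9.19 m

Phase 2 (constant speed): v₀ = 5.25 m/s, a = 0 m/s².
Constant speed: t = d/v = 19/5.25 = 3.62 s

Phase 3 (decelerating): v₀ = 5.25 m/s, a = -2.2 m/s².
v = v₀ + at = 5.25 + (-2.2)(1.5) = 1.95 m/s
Δx = v₀t + ½at² = 5.25·1.5 + 0.5·-2.2·1.5² = 5.40 m

Phase 4 (accelerating): v₀ = 1.95 m/s, a = 2 m/s².
v² = v₀² + 2aΔx = 1.95² + 2·2·12 = 51.8 → v = 7.20 m/s
t = (v − v₀)/a = (7.20 − 1.95)/2 = 2.62 s
Total time = 3.50 + 3.62 + 1.50 + 2.62 = 11.2 s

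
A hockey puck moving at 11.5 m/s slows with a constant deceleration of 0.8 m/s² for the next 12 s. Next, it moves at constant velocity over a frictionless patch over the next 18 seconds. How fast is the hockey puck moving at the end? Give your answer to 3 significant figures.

1.90 m/s

Phase 1 (decelerating): v₀ = 11.5 m/s, a = -0.8 m/s².
v = v₀ + at = 11.5 + (-0.8)(12) = 1.90 m/s
Δx = v₀t + ½at² = 11.5·12 + 0.5·-0.8·12² = 80.4 m

Phase 2 (constant speed): v₀ = 1.90 m/s, a = 0 m/s².
v = v₀ + at = 1.90 + (0)(18) = 1.90 m/s
Δx = v₀t + ½at² = 1.90·18 + 0.5·0·18² = 34.2 m
Final speed = 1.90 m/s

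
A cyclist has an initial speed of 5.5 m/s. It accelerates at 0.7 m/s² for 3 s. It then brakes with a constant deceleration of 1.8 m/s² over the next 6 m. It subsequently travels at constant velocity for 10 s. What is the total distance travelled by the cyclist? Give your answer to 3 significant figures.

Phase 1 (accelerating): v₀ = 5.50 m/s, a = 0.7 m/s².
v = v₀ + at = 5.50 + (0.7)(3) = 7.60 m/s
Δx = v₀t + ½at² = 5.50·3 + 0.5·0.7·3² = 19.6 m

Phase 2 (decelerating): v₀ = 7.60 m/s, a = -1.8 m/s².
v² = v₀² + 2aΔx = 7.60² + 2·-1.8·6 = 36.2 → v = 6.01 m/s
t = (v − v₀)/a = (6.01 − 7.60)/-1.8 = 0.881 s

Phase 3 (constant speed): v₀ = 6.01 m/s, a = 0 m/s².
v = v₀ + at = 6.01 + (0)(10) = 6.01 m/s
Δx = v₀t + ½at² = 6.01·10 + 0.5·0·10² = 60.1 m
Total distance = 19.6 + 6.00 + 60.1 = 85.8 m

85.8 m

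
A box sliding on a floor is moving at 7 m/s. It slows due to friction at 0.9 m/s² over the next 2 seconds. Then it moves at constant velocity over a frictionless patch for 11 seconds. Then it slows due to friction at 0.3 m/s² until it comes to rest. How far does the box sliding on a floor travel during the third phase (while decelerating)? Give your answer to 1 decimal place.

Phase 1 (decelerating): v₀ = 7.00 m/s, a = -0.9 m/s².
v = v₀ + at = 7.00 + (-0.9)(2) = 5.20 m/s
Δx = v₀t + ½at² = 7.00·2 + 0.5·-0.9·2² = 12.2 m

Phase 2 (constant speed): v₀ = 5.20 m/s, a = 0 m/s².
v = v₀ + at = 5.20 + (0)(11) = 5.20 m/s
Δx = v₀t + ½at² = 5.20·11 + 0.5·0·11² = 57.2 m

Phase 3 (decelerating): v₀ = 5.20 m/s, a = -0.3 m/s².
v = v₀ + at → t = (0 − 5.20) / -0.3 = 17.3 s
v² = v₀² + 2aΔx → Δx = (0² − 5.20²)/(2·-0.3) = 45.1 m
Distance in phase 3 = 45.1 m

45.1 m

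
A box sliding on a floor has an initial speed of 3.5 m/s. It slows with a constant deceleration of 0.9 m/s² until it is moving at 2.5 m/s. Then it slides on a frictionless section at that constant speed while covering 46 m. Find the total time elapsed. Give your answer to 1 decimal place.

19.5 s

Phase 1 (decelerating): v₀ = 3.50 m/s, a = -0.9 m/s².
v = v₀ + at → t = (2.5 − 3.50) / -0.9 = 1.11 s
v² = v₀² + 2aΔx → Δx = (2.5² − 3.50²)/(2·-0.9) = 3.33 m

Phase 2 (constant speed): v₀ = 2.50 m/s, a = 0 m/s².
Constant speed: t = d/v = 46/2.50 = 18.4 s
Total time = 1.11 + 18.4 = 19.5 s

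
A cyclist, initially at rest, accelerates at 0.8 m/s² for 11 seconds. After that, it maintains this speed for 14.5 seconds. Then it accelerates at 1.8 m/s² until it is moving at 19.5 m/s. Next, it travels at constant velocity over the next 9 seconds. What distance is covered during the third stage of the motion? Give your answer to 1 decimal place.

Phase 1 (accelerating): v₀ = 0 m/s, a = 0.8 m/s².
v = v₀ + at = 0 + (0.8)(11) = 8.80 m/s
Δx = v₀t + ½at² = 0·11 + 0.5·0.8·11² = 48.4 m

Phase 2 (constant speed): v₀ = 8.80 m/s, a = 0 m/s².
v = v₀ + at = 8.80 + (0)(14.5) = 8.80 m/s
Δx = v₀t + ½at² = 8.80·14.5 + 0.5·0·14.5² = 128 m

Phase 3 (accelerating): v₀ = 8.80 m/s, a = 1.8 m/s².
v = v₀ + at → t = (19.5 − 8.80) / 1.8 = 5.94 s
v² = v₀² + 2aΔx → Δx = (19.5² − 8.80²)/(2·1.8) = 84.1 m
Distance in phase 3 = 84.1 m

84.1 m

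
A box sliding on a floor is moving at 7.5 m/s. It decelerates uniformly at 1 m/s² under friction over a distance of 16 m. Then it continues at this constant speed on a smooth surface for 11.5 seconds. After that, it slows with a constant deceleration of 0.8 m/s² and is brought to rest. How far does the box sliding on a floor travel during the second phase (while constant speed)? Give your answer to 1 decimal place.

56.6 m

Phase 1 (decelerating): v₀ = 7.50 m/s, a = -1 m/s².
v² = v₀² + 2aΔx = 7.50² + 2·-1·16 = 24.2 → v = 4.92 m/s
t = (v − v₀)/a = (4.92 − 7.50)/-1 = 2.58 s

Phase 2 (constant speed): v₀ = 4.92 m/s, a = 0 m/s².
v = v₀ + at = 4.92 + (0)(11.5) = 4.92 m/s
Δx = v₀t + ½at² = 4.92·11.5 + 0.5·0·11.5² = 56.6 m
Distance in phase 2 = 56.6 m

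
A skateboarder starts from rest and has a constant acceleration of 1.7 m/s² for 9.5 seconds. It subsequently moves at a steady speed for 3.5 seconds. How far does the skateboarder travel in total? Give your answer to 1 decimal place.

Phase 1 (accelerating): v₀ = 0 m/s, a = 1.7 m/s².
v = v₀ + at = 0 + (1.7)(9.5) = 16.1 m/s
Δx = v₀t + ½at² = 0·9.5 + 0.5·1.7·9.5² = 76.7 m

Phase 2 (constant speed): v₀ = 16.1 m/s, a = 0 m/s².
v = v₀ + at = 16.1 + (0)(3.5) = 16.1 m/s
Δx = v₀t + ½at² = 16.1·3.5 + 0.5·0·3.5² = 56.5 m
Total distance = 76.7 + 56.5 = 133 m

133.2 m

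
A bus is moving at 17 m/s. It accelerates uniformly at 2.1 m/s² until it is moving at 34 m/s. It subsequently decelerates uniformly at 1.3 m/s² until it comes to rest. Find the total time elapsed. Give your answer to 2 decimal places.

Phase 1 (accelerating): v₀ = 17.0 m/s, a = 2.1 m/s².
v = v₀ + at → t = (34 − 17.0) / 2.1 = 8.10 s
v² = v₀² + 2aΔx → Δx = (34² − 17.0²)/(2·2.1) = 206 m

Phase 2 (decelerating): v₀ = 34.0 m/s, a = -1.3 m/s².
v = v₀ + at → t = (0 − 34.0) / -1.3 = 26.2 s
v² = v₀² + 2aΔx → Δx = (0² − 34.0²)/(2·-1.3) = 445 m
Total time = 8.10 + 26.2 = 34.2 s

34.25 s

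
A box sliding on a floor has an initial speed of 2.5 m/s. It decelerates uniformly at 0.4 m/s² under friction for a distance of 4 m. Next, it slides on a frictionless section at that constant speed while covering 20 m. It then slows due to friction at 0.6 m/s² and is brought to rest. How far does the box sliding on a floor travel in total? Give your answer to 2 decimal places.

Phase 1 (decelerating): v₀ = 2.50 m/s, a = -0.4 m/s².
v² = v₀² + 2aΔx = 2.50² + 2·-0.4·4 = 3.05 → v = 1.75 m/s
t = (v − v₀)/a = (1.75 − 2.50)/-0.4 = 1.88 s

Phase 2 (constant speed): v₀ = 1.75 m/s, a = 0 m/s².
Constant speed: t = d/v = 20/1.75 = 11.5 s

Phase 3 (decelerating): v₀ = 1.75 m/s, a = -0.6 m/s².
v = v₀ + at → t = (0 − 1.75) / -0.6 = 2.91 s
v² = v₀² + 2aΔx → Δx = (0² − 1.75²)/(2·-0.6) = 2.54 m
Total distance = 4.00 + 20.0 + 2.54 = 26.5 m

26.54 m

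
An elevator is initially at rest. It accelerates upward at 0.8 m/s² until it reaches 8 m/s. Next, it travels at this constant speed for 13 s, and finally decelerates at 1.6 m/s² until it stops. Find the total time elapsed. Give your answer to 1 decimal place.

28.0 s

Phase 1 (accelerating): v₀ = 0 m/s, a = 0.8 m/s².
v = v₀ + at → t = (8 − 0) / 0.8 = 10.0 s
v² = v₀² + 2aΔx → Δx = (8² − 0²)/(2·0.8) = 40.0 m

Phase 2 (constant speed): v₀ = 8.00 m/s, a = 0 m/s².
v = v₀ + at = 8.00 + (0)(13) = 8.00 m/s
Δx = v₀t + ½at² = 8.00·13 + 0.5·0·13² = 104 m

Phase 3 (decelerating): v₀ = 8.00 m/s, a = -1.6 m/s².
v = v₀ + at → t = (0 − 8.00) / -1.6 = 5.00 s
v² = v₀² + 2aΔx → Δx = (0² − 8.00²)/(2·-1.6) = 20.0 m
Total time = 10.0 + 13.0 + 5.00 = 28.0 s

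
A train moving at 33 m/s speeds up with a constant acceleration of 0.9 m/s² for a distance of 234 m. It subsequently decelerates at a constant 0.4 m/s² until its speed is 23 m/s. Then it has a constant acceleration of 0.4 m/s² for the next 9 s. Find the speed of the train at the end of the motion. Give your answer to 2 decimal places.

26.60 m/s

Phase 1 (accelerating): v₀ = 33.0 m/s, a = 0.9 m/s².
v² = v₀² + 2aΔx = 33.0² + 2·0.9·234 = 1510 → v = 38.9 m/s
t = (v − v₀)/a = (38.9 − 33.0)/0.9 = 6.51 s

Phase 2 (decelerating): v₀ = 38.9 m/s, a = -0.4 m/s².
v = v₀ + at → t = (23 − 38.9) / -0.4 = 39.7 s
v² = v₀² + 2aΔx → Δx = (23² − 38.9²)/(2·-0.4) = 1230 m

Phase 3 (accelerating): v₀ = 23.0 m/s, a = 0.4 m/s².
v = v₀ + at = 23.0 + (0.4)(9) = 26.6 m/s
Δx = v₀t + ½at² = 23.0·9 + 0.5·0.4·9² = 223 m
Final speed = 26.6 m/s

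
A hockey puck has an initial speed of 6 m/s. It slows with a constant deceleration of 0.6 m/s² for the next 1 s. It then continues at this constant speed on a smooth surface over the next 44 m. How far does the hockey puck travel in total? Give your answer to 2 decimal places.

Phase 1 (decelerating): v₀ = 6.00 m/s, a = -0.6 m/s².
v = v₀ + at = 6.00 + (-0.6)(1) = 5.40 m/s
Δx = v₀t + ½at² = 6.00·1 + 0.5·-0.6·1² = 5.70 m

Phase 2 (constant speed): v₀ = 5.40 m/s, a = 0 m/s².
Constant speed: t = d/v = 44/5.40 = 8.15 s
Total distance = 5.70 + 44.0 = 49.7 m

49.70 m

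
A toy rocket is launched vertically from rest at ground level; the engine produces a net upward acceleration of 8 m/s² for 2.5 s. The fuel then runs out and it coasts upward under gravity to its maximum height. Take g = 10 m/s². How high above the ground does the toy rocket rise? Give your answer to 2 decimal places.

Phase 1 (powered ascent): v₀ = 0 m/s, a = 8 m/s².
v = v₀ + at = 0 + (8)(2.5) = 20.0 m/s
Δx = v₀t + ½at² = 0·2.5 + 0.5·8·2.5² = 25.0 m

Phase 2 (coasting upward): v₀ = 20.0 m/s, a = -10 m/s².
v = v₀ + at → t = (0 − 20.0) / -10 = 2.00 s
v² = v₀² + 2aΔx → Δx = (0² − 20.0²)/(2·-10) = 20.0 m
Maximum height = 25.0 + 20.0 = 45.0 m

45.00 m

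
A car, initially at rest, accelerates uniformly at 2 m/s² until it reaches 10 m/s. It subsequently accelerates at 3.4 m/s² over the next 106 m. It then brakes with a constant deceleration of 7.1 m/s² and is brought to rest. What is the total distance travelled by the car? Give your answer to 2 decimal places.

188.80 m

Phase 1 (accelerating): v₀ = 0 m/s, a = 2 m/s².
v = v₀ + at → t = (10 − 0) / 2 = 5.00 s
v² = v₀² + 2aΔx → Δx = (10² − 0²)/(2·2) = 25.0 m

Phase 2 (accelerating): v₀ = 10.0 m/s, a = 3.4 m/s².
v² = v₀² + 2aΔx = 10.0² + 2·3.4·106 = 821 → v = 28.6 m/s
t = (v − v₀)/a = (28.6 − 10.0)/3.4 = 5.49 s

Phase 3 (decelerating): v₀ = 28.6 m/s, a = -7.1 m/s².
v = v₀ + at → t = (0 − 28.6) / -7.1 = 4.04 s
v² = v₀² + 2aΔx → Δx = (0² − 28.6²)/(2·-7.1) = 57.8 m
Total distance = 25.0 + 106 + 57.8 = 189 m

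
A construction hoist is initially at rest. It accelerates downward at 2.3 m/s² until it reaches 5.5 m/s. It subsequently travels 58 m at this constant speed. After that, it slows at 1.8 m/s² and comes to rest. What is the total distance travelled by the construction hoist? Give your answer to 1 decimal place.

Phase 1 (accelerating): v₀ = 0 m/s, a = 2.3 m/s².
v = v₀ + at → t = (5.5 − 0) / 2.3 = 2.39 s
v² = v₀² + 2aΔx → Δx = (5.5² − 0²)/(2·2.3) = 6.58 m

Phase 2 (constant speed): v₀ = 5.50 m/s, a = 0 m/s².
Constant speed: t = d/v = 58/5.50 = 10.5 s

Phase 3 (decelerating): v₀ = 5.50 m/s, a = -1.8 m/s².
v = v₀ + at → t = (0 − 5.50) / -1.8 = 3.06 s
v² = v₀² + 2aΔx → Δx = (0² − 5.50²)/(2·-1.8) = 8.40 m
Total distance = 6.58 + 58.0 + 8.40 = 73.0 m

73.0 m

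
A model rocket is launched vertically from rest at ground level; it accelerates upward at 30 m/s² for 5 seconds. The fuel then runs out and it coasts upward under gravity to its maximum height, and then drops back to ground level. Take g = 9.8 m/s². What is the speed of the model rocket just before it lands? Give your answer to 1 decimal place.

Phase 1 (powered ascent): v₀ = 0 m/s, a = 30 m/s².
v = v₀ + at = 0 + (30)(5) = 150 m/s
Δx = v₀t + ½at² = 0·5 + 0.5·30·5² = 375 m

Phase 2 (coasting upward): v₀ = 150 m/s, a = -9.8 m/s².
v = v₀ + at → t = (0 − 150) / -9.8 = 15.3 s
v² = v₀² + 2aΔx → Δx = (0² − 150²)/(2·-9.8) = 1150 m

Phase 3 (free fall): v₀ = 0 m/s, a = -9.8 m/s².
Falls 1520 m from rest: t = √(2·1520/9.8) = 17.6 s; v = g·t = 173 m/s.
Impact speed = 173 m/s

172.8 m/s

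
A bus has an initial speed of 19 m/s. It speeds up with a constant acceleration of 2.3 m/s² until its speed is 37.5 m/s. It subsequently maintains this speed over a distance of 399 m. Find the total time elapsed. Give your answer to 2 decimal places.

18.68 s

Phase 1 (accelerating): v₀ = 19.0 m/s, a = 2.3 m/s².
v = v₀ + at → t = (37.5 − 19.0) / 2.3 = 8.04 s
v² = v₀² + 2aΔx → Δx = (37.5² − 19.0²)/(2·2.3) = 227 m

Phase 2 (constant speed): v₀ = 37.5 m/s, a = 0 m/s².
Constant speed: t = d/v = 399/37.5 = 10.6 s
Total time = 8.04 + 10.6 = 18.7 s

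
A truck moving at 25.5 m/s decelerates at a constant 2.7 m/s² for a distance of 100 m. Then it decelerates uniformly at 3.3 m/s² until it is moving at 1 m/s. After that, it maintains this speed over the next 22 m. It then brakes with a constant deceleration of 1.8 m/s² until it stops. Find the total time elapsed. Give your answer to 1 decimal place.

Phase 1 (decelerating): v₀ = 25.5 m/s, a = -2.7 m/s².
v² = v₀² + 2aΔx = 25.5² + 2·-2.7·100 = 110 → v = 10.5 m/s
t = (v − v₀)/a = (10.5 − 25.5)/-2.7 = 5.56 s

Phase 2 (decelerating): v₀ = 10.5 m/s, a = -3.3 m/s².
v = v₀ + at → t = (1 − 10.5) / -3.3 = 2.88 s
v² = v₀² + 2aΔx → Δx = (1² − 10.5²)/(2·-3.3) = 16.6 m

Phase 3 (constant speed): v₀ = 1.00 m/s, a = 0 m/s².
Constant speed: t = d/v = 22/1.00 = 22.0 s

Phase 4 (decelerating): v₀ = 1.00 m/s, a = -1.8 m/s².
v = v₀ + at → t = (0 − 1.00) / -1.8 = 0.556 s
v² = v₀² + 2aΔx → Δx = (0² − 1.00²)/(2·-1.8) = 0.278 m
Total time = 5.56 + 2.88 + 22.0 + 0.556 = 31.0 s

31.0 s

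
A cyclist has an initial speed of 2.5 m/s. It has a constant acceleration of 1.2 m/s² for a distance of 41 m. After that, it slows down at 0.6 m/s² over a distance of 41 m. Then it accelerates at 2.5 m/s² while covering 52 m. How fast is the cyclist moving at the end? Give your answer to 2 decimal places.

Phase 1 (accelerating): v₀ = 2.50 m/s, a = 1.2 m/s².
v² = v₀² + 2aΔx = 2.50² + 2·1.2·41 = 105 → v = 10.2 m/s
t = (v − v₀)/a = (10.2 − 2.50)/1.2 = 6.44 s

Phase 2 (decelerating): v₀ = 10.2 m/s, a = -0.6 m/s².
v² = v₀² + 2aΔx = 10.2² + 2·-0.6·41 = 55.4 → v = 7.45 m/s
t = (v − v₀)/a = (7.45 − 10.2)/-0.6 = 4.64 s

Phase 3 (accelerating): v₀ = 7.45 m/s, a = 2.5 m/s².
v² = v₀² + 2aΔx = 7.45² + 2·2.5·52 = 315 → v = 17.8 m/s
t = (v − v₀)/a = (17.8 − 7.45)/2.5 = 4.13 s
Final speed = 17.8 m/s

17.76 m/s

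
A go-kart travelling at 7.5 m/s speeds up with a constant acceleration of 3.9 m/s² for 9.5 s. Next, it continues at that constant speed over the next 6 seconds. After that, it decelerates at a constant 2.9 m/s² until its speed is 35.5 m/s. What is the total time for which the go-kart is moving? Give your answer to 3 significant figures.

18.6 s

Phase 1 (accelerating): v₀ = 7.50 m/s, a = 3.9 m/s².
v = v₀ + at = 7.50 + (3.9)(9.5) = 44.5 m/s
Δx = v₀t + ½at² = 7.50·9.5 + 0.5·3.9·9.5² = 247 m

Phase 2 (constant speed): v₀ = 44.5 m/s, a = 0 m/s².
v = v₀ + at = 44.5 + (0)(6) = 44.5 m/s
Δx = v₀t + ½at² = 44.5·6 + 0.5·0·6² = 267 m

Phase 3 (decelerating): v₀ = 44.5 m/s, a = -2.9 m/s².
v = v₀ + at → t = (35.5 − 44.5) / -2.9 = 3.12 s
v² = v₀² + 2aΔx → Δx = (35.5² − 44.5²)/(2·-2.9) = 125 m
Total time = 9.50 + 6.00 + 3.12 = 18.6 s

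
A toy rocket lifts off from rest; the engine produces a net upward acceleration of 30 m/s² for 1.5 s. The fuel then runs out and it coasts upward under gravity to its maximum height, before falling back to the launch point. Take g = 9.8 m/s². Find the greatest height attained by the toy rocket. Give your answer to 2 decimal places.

137.07 m

Phase 1 (powered ascent): v₀ = 0 m/s, a = 30 m/s².
v = v₀ + at = 0 + (30)(1.5) = 45.0 m/s
Δx = v₀t + ½at² = 0·1.5 + 0.5·30·1.5² = 33.8 m

Phase 2 (coasting upward): v₀ = 45.0 m/s, a = -9.8 m/s².
v = v₀ + at → t = (0 − 45.0) / -9.8 = 4.59 s
v² = v₀² + 2aΔx → Δx = (0² − 45.0²)/(2·-9.8) = 103 m
Maximum height = 33.8 + 103 = 137 m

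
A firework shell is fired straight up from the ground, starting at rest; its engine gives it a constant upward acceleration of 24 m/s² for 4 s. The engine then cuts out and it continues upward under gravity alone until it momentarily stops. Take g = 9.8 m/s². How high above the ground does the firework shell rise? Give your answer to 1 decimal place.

Phase 1 (powered ascent): v₀ = 0 m/s, a = 24 m/s².
v = v₀ + at = 0 + (24)(4) = 96.0 m/s
Δx = v₀t + ½at² = 0·4 + 0.5·24·4² = 192 m

Phase 2 (coasting upward): v₀ = 96.0 m/s, a = -9.8 m/s².
v = v₀ + at → t = (0 − 96.0) / -9.8 = 9.80 s
v² = v₀² + 2aΔx → Δx = (0² − 96.0²)/(2·-9.8) = 470 m
Maximum height = 192 + 470 = 662 m

662.2 m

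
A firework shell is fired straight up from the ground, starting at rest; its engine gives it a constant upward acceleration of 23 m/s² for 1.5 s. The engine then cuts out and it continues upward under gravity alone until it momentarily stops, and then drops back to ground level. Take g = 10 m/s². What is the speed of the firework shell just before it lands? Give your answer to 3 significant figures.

Phase 1 (powered ascent): v₀ = 0 m/s, a = 23 m/s².
v = v₀ + at = 0 + (23)(1.5) = 34.5 m/s
Δx = v₀t + ½at² = 0·1.5 + 0.5·23·1.5² = 25.9 m

Phase 2 (coasting upward): v₀ = 34.5 m/s, a = -10 m/s².
v = v₀ + at → t = (0 − 34.5) / -10 = 3.45 s
v² = v₀² + 2aΔx → Δx = (0² − 34.5²)/(2·-10) = 59.5 m

Phase 3 (free fall): v₀ = 0 m/s, a = -10 m/s².
Falls 85.4 m from rest: t = √(2·85.4/10) = 4.13 s; v = g·t = 41.3 m/s.
Impact speed = 41.3 m/s

41.3 m/s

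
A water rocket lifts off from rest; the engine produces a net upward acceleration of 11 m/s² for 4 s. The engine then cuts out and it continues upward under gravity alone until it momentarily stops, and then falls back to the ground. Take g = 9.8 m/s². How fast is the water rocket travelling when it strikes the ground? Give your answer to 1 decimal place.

Phase 1 (powered ascent): v₀ = 0 m/s, a = 11 m/s².
v = v₀ + at = 0 + (11)(4) = 44.0 m/s
Δx = v₀t + ½at² = 0·4 + 0.5·11·4² = 88.0 m

Phase 2 (coasting upward): v₀ = 44.0 m/s, a = -9.8 m/s².
v = v₀ + at → t = (0 − 44.0) / -9.8 = 4.49 s
v² = v₀² + 2aΔx → Δx = (0² − 44.0²)/(2·-9.8) = 98.8 m

Phase 3 (free fall): v₀ = 0 m/s, a = -9.8 m/s².
Falls 187 m from rest: t = √(2·187/9.8) = 6.17 s; v = g·t = 60.5 m/s.
Impact speed = 60.5 m/s

60.5 m/s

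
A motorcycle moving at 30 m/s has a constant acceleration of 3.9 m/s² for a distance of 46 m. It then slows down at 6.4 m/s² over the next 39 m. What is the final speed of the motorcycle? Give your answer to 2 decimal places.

27.56 m/s

Phase 1 (accelerating): v₀ = 30.0 m/s, a = 3.9 m/s².
v² = v₀² + 2aΔx = 30.0² + 2·3.9·46 = 1260 → v = 35.5 m/s
t = (v − v₀)/a = (35.5 − 30.0)/3.9 = 1.41 s

Phase 2 (decelerating): v₀ = 35.5 m/s, a = -6.4 m/s².
v² = v₀² + 2aΔx = 35.5² + 2·-6.4·39 = 760 → v = 27.6 m/s
t = (v − v₀)/a = (27.6 − 35.5)/-6.4 = 1.24 s
Final speed = 27.6 m/s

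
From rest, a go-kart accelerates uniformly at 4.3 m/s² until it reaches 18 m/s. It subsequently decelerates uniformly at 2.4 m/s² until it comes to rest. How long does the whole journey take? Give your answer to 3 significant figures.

Phase 1 (accelerating): v₀ = 0 m/s, a = 4.3 m/s².
v = v₀ + at → t = (18 − 0) / 4.3 = 4.19 s
v² = v₀² + 2aΔx → Δx = (18² − 0²)/(2·4.3) = 37.7 m

Phase 2 (decelerating): v₀ = 18.0 m/s, a = -2.4 m/s².
v = v₀ + at → t = (0 − 18.0) / -2.4 = 7.50 s
v² = v₀² + 2aΔx → Δx = (0² − 18.0²)/(2·-2.4) = 67.5 m
Total time = 4.19 + 7.50 = 11.7 s

11.7 s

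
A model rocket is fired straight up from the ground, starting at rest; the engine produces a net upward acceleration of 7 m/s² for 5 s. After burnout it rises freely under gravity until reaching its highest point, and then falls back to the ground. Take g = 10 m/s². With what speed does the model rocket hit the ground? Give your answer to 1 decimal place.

Phase 1 (powered ascent): v₀ = 0 m/s, a = 7 m/s².
v = v₀ + at = 0 + (7)(5) = 35.0 m/s
Δx = v₀t + ½at² = 0·5 + 0.5·7·5² = 87.5 m

Phase 2 (coasting upward): v₀ = 35.0 m/s, a = -10 m/s².
v = v₀ + at → t = (0 − 35.0) / -10 = 3.50 s
v² = v₀² + 2aΔx → Δx = (0² − 35.0²)/(2·-10) = 61.2 m

Phase 3 (free fall): v₀ = 0 m/s, a = -10 m/s².
Falls 149 m from rest: t = √(2·149/10) = 5.45 s; v = g·t = 54.5 m/s.
Impact speed = 54.5 m/s

54.5 m/s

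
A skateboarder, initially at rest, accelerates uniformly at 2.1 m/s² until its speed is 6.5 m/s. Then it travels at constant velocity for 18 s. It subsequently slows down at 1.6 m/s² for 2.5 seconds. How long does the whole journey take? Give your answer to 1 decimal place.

Phase 1 (accelerating): v₀ = 0 m/s, a = 2.1 m/s².
v = v₀ + at → t = (6.5 − 0) / 2.1 = 3.10 s
v² = v₀² + 2aΔx → Δx = (6.5² − 0²)/(2·2.1) = 10.1 m

Phase 2 (constant speed): v₀ = 6.50 m/s, a = 0 m/s².
v = v₀ + at = 6.50 + (0)(18) = 6.50 m/s
Δx = v₀t + ½at² = 6.50·18 + 0.5·0·18² = 117 m

Phase 3 (decelerating): v₀ = 6.50 m/s, a = -1.6 m/s².
v = v₀ + at = 6.50 + (-1.6)(2.5) = 2.50 m/s
Δx = v₀t + ½at² = 6.50·2.5 + 0.5·-1.6·2.5² = 11.2 m
Total time = 3.10 + 18.0 + 2.50 = 23.6 s

23.6 s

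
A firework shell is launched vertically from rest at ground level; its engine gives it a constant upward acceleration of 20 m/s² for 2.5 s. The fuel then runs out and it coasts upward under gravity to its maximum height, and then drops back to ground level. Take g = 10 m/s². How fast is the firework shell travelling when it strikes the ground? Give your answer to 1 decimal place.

61.2 m/s

Phase 1 (powered ascent): v₀ = 0 m/s, a = 20 m/s².
v = v₀ + at = 0 + (20)(2.5) = 50.0 m/s
Δx = v₀t + ½at² = 0·2.5 + 0.5·20·2.5² = 62.5 m

Phase 2 (coasting upward): v₀ = 50.0 m/s, a = -10 m/s².
v = v₀ + at → t = (0 − 50.0) / -10 = 5.00 s
v² = v₀² + 2aΔx → Δx = (0² − 50.0²)/(2·-10) = 125 m

Phase 3 (free fall): v₀ = 0 m/s, a = -10 m/s².
Falls 188 m from rest: t = √(2·188/10) = 6.12 s; v = g·t = 61.2 m/s.
Impact speed = 61.2 m/s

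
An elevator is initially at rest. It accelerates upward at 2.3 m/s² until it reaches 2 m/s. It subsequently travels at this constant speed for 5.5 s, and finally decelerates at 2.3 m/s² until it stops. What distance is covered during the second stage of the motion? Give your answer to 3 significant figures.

11.0 m

Phase 1 (accelerating): v₀ = 0 m/s, a = 2.3 m/s².
v = v₀ + at → t = (2 − 0) / 2.3 = 0.870 s
v² = v₀² + 2aΔx → Δx = (2² − 0²)/(2·2.3) = 0.870 m

Phase 2 (constant speed): v₀ = 2.00 m/s, a = 0 m/s².
v = v₀ + at = 2.00 + (0)(5.5) = 2.00 m/s
Δx = v₀t + ½at² = 2.00·5.5 + 0.5·0·5.5² = 11.0 m
Distance in phase 2 = 11.0 m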